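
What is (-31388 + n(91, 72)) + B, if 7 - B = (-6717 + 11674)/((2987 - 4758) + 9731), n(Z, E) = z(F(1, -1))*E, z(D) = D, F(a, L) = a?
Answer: -249224597/7960 ≈ -31310.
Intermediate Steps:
n(Z, E) = E (n(Z, E) = 1*E = E)
B = 50763/7960 (B = 7 - (-6717 + 11674)/((2987 - 4758) + 9731) = 7 - 4957/(-1771 + 9731) = 7 - 4957/7960 = 50763/7960 ≈ 6.3773)
(-31388 + n(91, 72)) + B = (-31388 + 72) + 50763/7960 = -31316 + 50763/7960 = -249224597/7960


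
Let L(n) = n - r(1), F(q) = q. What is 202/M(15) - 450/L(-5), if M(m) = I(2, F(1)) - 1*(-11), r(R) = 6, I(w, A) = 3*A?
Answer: 4261/77 ≈ 55.338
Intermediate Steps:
M(m) = 14 (M(m) = 3*1 - 1*(-11) = 3 + 11 = 14)
L(n) = -6 + n (L(n) = n - 1*6 = n - 6 = -6 + n)
202/M(15) - 450/L(-5) = 202/14 - 450/(-6 - 5) = 202*(1/14) - 450/(-11) = 101/7 - 450*(-1/11) = 101/7 + 450/11 = 4261/77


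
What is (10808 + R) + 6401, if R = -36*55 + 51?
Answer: 15280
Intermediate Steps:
R = -1929 (R = -1980 + 51 = -1929)
(10808 + R) + 6401 = (10808 - 1929) + 6401 = 8879 + 6401 = 15280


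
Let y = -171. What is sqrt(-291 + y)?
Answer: I*sqrt(462) ≈ 21.494*I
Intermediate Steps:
sqrt(-291 + y) = sqrt(-291 - 171) = sqrt(-462) = I*sqrt(462)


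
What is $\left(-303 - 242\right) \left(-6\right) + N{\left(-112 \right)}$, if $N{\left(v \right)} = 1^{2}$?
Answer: $3271$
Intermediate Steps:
$N{\left(v \right)} = 1$
$\left(-303 - 242\right) \left(-6\right) + N{\left(-112 \right)} = \left(-303 - 242\right) \left(-6\right) + 1 = \left(-545\right) \left(-6\right) + 1 = 3270 + 1 = 3271$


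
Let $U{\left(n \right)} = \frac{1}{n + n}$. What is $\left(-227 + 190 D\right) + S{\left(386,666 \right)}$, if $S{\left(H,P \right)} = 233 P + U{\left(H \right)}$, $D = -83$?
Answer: $\frac{107447733}{772} \approx 1.3918 \cdot 10^{5}$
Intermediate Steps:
$U{\left(n \right)} = \frac{1}{2 n}$
$S{\left(H,P \right)} = \frac{1}{2 H} + 233 P$ ($S{\left(H,P \right)} = 233 P + \frac{1}{2 H} = \frac{1}{2 H} + 233 P$)
$\left(-227 + 190 D\right) + S{\left(386,666 \right)} = \left(-227 + 190 \left(-83\right)\right) + \left(\frac{1}{2 \cdot 386} + 233 \cdot 666\right) = \left(-227 - 15770\right) + \left(\frac{1}{2} \cdot \frac{1}{386} + 155178\right) = -15997 + \left(\frac{1}{772} + 155178\right) = -15997 + \frac{119797417}{772} = \frac{107447733}{772}$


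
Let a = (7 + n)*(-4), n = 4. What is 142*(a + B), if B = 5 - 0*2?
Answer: -5538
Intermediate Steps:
B = 5 (B = 5 - 2*0 = 5 + 0 = 5)
a = -44 (a = (7 + 4)*(-4) = 11*(-4) = -44)
142*(a + B) = 142*(-44 + 5) = 142*(-39) = -5538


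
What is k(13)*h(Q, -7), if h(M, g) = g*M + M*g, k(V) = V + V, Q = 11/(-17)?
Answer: 4004/17 ≈ 235.53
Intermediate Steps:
Q = -11/17 (Q = 11*(-1/17) = -11/17 ≈ -0.64706)
k(V) = 2*V
h(M, g) = 2*M*g (h(M, g) = M*g + M*g = 2*M*g)
k(13)*h(Q, -7) = (2*13)*(2*(-11/17)*(-7)) = 26*(154/17) = 4004/17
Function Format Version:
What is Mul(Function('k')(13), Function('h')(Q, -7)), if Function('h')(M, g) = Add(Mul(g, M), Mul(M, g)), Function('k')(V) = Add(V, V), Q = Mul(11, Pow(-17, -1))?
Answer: Rational(4004, 17) ≈ 235.53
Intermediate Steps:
Q = Rational(-11, 17) (Q = Mul(11, Rational(-1, 17)) = Rational(-11, 17) ≈ -0.64706)
Function('k')(V) = Mul(2, V)
Function('h')(M, g) = Mul(2, M, g) (Function('h')(M, g) = Add(Mul(M, g), Mul(M, g)) = Mul(2, M, g))
Mul(Function('k')(13), Function('h')(Q, -7)) = Mul(Mul(2, 13), Mul(2, Rational(-11, 17), -7)) = Mul(26, Rational(154, 17)) = Rational(4004, 17)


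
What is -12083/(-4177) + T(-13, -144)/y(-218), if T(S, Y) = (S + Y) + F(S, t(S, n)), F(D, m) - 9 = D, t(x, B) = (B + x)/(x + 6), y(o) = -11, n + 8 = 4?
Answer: 805410/45947 ≈ 17.529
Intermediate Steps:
n = -4 (n = -8 + 4 = -4)
t(x, B) = (B + x)/(6 + x)
F(D, m) = 9 + D
T(S, Y) = 9 + Y + 2*S (T(S, Y) = (S + Y) + (9 + S) = 9 + Y + 2*S)
-12083/(-4177) + T(-13, -144)/y(-218) = -12083/(-4177) + (9 - 144 + 2*(-13))/(-11) = -12083*(-1/4177) + (9 - 144 - 26)*(-1/11) = 12083/4177 - 161*(-1/11) = 12083/4177 + 161/11 = 805410/45947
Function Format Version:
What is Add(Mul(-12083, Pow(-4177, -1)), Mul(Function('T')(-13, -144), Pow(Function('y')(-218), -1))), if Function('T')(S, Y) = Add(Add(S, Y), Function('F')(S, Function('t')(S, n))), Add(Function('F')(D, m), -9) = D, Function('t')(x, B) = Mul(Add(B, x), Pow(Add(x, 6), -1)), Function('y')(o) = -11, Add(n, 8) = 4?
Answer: Rational(805410, 45947) ≈ 17.529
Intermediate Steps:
n = -4 (n = Add(-8, 4) = -4)
Function('t')(x, B) = Mul(Pow(Add(6, x), -1), Add(B, x)) (Function('t')(x, B) = Mul(Add(B, x), Pow(Add(6, x), -1)) = Mul(Pow(Add(6, x), -1), Add(B, x)))
Function('F')(D, m) = Add(9, D)
Function('T')(S, Y) = Add(9, Y, Mul(2, S)) (Function('T')(S, Y) = Add(Add(S, Y), Add(9, S)) = Add(9, Y, Mul(2, S)))
Add(Mul(-12083, Pow(-4177, -1)), Mul(Function('T')(-13, -144), Pow(Function('y')(-218), -1))) = Add(Mul(-12083, Pow(-4177, -1)), Mul(Add(9, -144, Mul(2, -13)), Pow(-11, -1))) = Add(Mul(-12083, Rational(-1, 4177)), Mul(Add(9, -144, -26), Rational(-1, 11))) = Add(Rational(12083, 4177), Mul(-161, Rational(-1, 11))) = Add(Rational(12083, 4177), Rational(161, 11)) = Rational(805410, 45947)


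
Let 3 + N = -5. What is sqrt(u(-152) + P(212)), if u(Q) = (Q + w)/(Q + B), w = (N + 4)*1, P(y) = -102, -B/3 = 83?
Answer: I*sqrt(16339146)/401 ≈ 10.08*I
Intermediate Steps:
N = -8 (N = -3 - 5 = -8)
B = -249 (B = -3*83 = -249)
w = -4 (w = (-8 + 4)*1 = -4*1 = -4)
u(Q) = (-4 + Q)/(-249 + Q) (u(Q) = (Q - 4)/(Q - 249) = (-4 + Q)/(-249 + Q))
sqrt(u(-152) + P(212)) = sqrt((-4 - 152)/(-249 - 152) - 102) = sqrt(-156/(-401) - 102) = sqrt(-1/401*(-156) - 102) = sqrt(156/401 - 102) = sqrt(-40746/401) = I*sqrt(16339146)/401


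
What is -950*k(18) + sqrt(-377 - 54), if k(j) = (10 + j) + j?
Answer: -43700 + I*sqrt(431) ≈ -43700.0 + 20.761*I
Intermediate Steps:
k(j) = 10 + 2*j
-950*k(18) + sqrt(-377 - 54) = -950*(10 + 2*18) + sqrt(-377 - 54) = -950*(10 + 36) + sqrt(-431) = -950*46 + I*sqrt(431) = -43700 + I*sqrt(431)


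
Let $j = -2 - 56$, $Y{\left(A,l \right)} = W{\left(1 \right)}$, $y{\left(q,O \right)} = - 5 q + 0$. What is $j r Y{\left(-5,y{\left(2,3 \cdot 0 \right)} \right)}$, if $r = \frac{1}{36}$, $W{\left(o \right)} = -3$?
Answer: $\frac{29}{6} \approx 4.8333$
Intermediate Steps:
$y{\left(q,O \right)} = - 5 q$
$Y{\left(A,l \right)} = -3$
$r = \frac{1}{36} \approx 0.027778$
$j = -58$ ($j = -2 - 56 = -58$)
$j r Y{\left(-5,y{\left(2,3 \cdot 0 \right)} \right)} = \left(-58\right) \frac{1}{36} \left(-3\right) = \left(- \frac{29}{18}\right) \left(-3\right) = \frac{29}{6}$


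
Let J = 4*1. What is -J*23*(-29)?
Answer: 2668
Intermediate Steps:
J = 4
-J*23*(-29) = -4*23*(-29) = -92*(-29) = -1*(-2668) = 2668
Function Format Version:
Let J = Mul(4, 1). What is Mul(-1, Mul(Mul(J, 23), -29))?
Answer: 2668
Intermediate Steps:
J = 4
Mul(-1, Mul(Mul(J, 23), -29)) = Mul(-1, Mul(Mul(4, 23), -29)) = Mul(-1, Mul(92, -29)) = Mul(-1, -2668) = 2668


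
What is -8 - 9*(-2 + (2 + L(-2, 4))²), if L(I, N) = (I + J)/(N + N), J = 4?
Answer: -569/16 ≈ -35.563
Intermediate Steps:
L(I, N) = (4 + I)/(2*N) (L(I, N) = (I + 4)/(N + N) = (4 + I)/((2*N)) = (4 + I)*(1/(2*N)) = (4 + I)/(2*N))
-8 - 9*(-2 + (2 + L(-2, 4))²) = -8 - 9*(-2 + (2 + (½)*(4 - 2)/4)²) = -8 - 9*(-2 + (2 + (½)*(¼)*2)²) = -8 - 9*(-2 + (2 + ¼)²) = -8 - 9*(-2 + (9/4)²) = -8 - 9*(-2 + 81/16) = -8 - 9*49/16 = -8 - 441/16 = -569/16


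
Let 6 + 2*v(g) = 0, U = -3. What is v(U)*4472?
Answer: -13416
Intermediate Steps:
v(g) = -3 (v(g) = -3 + (½)*0 = -3 + 0 = -3)
v(U)*4472 = -3*4472 = -13416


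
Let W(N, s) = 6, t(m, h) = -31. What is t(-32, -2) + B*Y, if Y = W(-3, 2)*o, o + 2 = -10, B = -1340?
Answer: 96449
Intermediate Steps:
o = -12 (o = -2 - 10 = -12)
Y = -72 (Y = 6*(-12) = -72)
t(-32, -2) + B*Y = -31 - 1340*(-72) = -31 + 96480 = 96449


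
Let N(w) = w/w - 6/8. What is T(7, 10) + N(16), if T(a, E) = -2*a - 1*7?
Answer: -83/4 ≈ -20.750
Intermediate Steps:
T(a, E) = -7 - 2*a (T(a, E) = -2*a - 7 = -7 - 2*a)
N(w) = 1/4 (N(w) = 1 - 6*1/8 = 1 - 3/4 = 1/4)
T(7, 10) + N(16) = (-7 - 2*7) + 1/4 = (-7 - 14) + 1/4 = -21 + 1/4 = -83/4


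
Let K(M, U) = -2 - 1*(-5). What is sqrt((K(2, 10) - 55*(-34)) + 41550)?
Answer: sqrt(43423) ≈ 208.38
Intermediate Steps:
K(M, U) = 3 (K(M, U) = -2 + 5 = 3)
sqrt((K(2, 10) - 55*(-34)) + 41550) = sqrt((3 - 55*(-34)) + 41550) = sqrt((3 + 1870) + 41550) = sqrt(1873 + 41550) = sqrt(43423)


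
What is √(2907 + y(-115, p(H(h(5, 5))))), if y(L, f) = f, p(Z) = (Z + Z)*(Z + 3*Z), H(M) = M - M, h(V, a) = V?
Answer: 3*√323 ≈ 53.917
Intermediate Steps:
H(M) = 0
p(Z) = 8*Z² (p(Z) = (2*Z)*(4*Z) = 8*Z²)
√(2907 + y(-115, p(H(h(5, 5))))) = √(2907 + 8*0²) = √(2907 + 8*0) = √(2907 + 0) = √2907 = 3*√323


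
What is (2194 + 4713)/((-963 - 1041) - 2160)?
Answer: -6907/4164 ≈ -1.6587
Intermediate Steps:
(2194 + 4713)/((-963 - 1041) - 2160) = 6907/(-2004 - 2160) = 6907/(-4164) = 6907*(-1/4164) = -6907/4164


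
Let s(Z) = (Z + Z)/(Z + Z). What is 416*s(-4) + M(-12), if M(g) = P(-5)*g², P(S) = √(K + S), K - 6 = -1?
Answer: 416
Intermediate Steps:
K = 5 (K = 6 - 1 = 5)
s(Z) = 1 (s(Z) = (2*Z)/((2*Z)) = (2*Z)*(1/(2*Z)) = 1)
P(S) = √(5 + S)
M(g) = 0 (M(g) = √(5 - 5)*g² = √0*g² = 0*g² = 0)
416*s(-4) + M(-12) = 416*1 + 0 = 416 + 0 = 416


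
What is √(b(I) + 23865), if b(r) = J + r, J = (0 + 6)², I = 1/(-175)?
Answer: √29278718/35 ≈ 154.60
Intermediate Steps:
I = -1/175 ≈ -0.0057143
J = 36 (J = 6² = 36)
b(r) = 36 + r
√(b(I) + 23865) = √((36 - 1/175) + 23865) = √(6299/175 + 23865) = √(4182674/175) = √29278718/35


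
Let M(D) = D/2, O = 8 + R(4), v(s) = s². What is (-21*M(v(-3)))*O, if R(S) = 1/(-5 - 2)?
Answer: -1485/2 ≈ -742.50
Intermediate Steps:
R(S) = -⅐ (R(S) = 1/(-7) = -⅐)
O = 55/7 (O = 8 - ⅐ = 55/7 ≈ 7.8571)
M(D) = D/2 (M(D) = D*(½) = D/2)
(-21*M(v(-3)))*O = -21*(-3)²/2*(55/7) = -21*9/2*(55/7) = -189/2*55/7 = -1485/2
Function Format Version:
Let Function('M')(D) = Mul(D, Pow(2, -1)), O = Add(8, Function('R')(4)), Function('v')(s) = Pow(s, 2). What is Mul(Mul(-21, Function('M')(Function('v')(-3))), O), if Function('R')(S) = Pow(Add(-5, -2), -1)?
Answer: Rational(-1485, 2) ≈ -742.50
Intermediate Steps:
Function('R')(S) = Rational(-1, 7) (Function('R')(S) = Pow(-7, -1) = Rational(-1, 7))
O = Rational(55, 7) (O = Add(8, Rational(-1, 7)) = Rational(55, 7) ≈ 7.8571)
Function('M')(D) = Mul(Rational(1, 2), D) (Function('M')(D) = Mul(D, Rational(1, 2)) = Mul(Rational(1, 2), D))
Mul(Mul(-21, Function('M')(Function('v')(-3))), O) = Mul(Mul(-21, Mul(Rational(1, 2), Pow(-3, 2))), Rational(55, 7)) = Mul(Mul(-21, Mul(Rational(1, 2), 9)), Rational(55, 7)) = Mul(Mul(-21, Rational(9, 2)), Rational(55, 7)) = Mul(Rational(-189, 2), Rational(55, 7)) = Rational(-1485, 2)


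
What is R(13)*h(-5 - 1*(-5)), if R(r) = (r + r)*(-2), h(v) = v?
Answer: 0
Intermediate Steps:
R(r) = -4*r (R(r) = (2*r)*(-2) = -4*r)
R(13)*h(-5 - 1*(-5)) = (-4*13)*(-5 - 1*(-5)) = -52*(-5 + 5) = -52*0 = 0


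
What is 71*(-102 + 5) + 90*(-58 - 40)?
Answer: -15707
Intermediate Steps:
71*(-102 + 5) + 90*(-58 - 40) = 71*(-97) + 90*(-98) = -6887 - 8820 = -15707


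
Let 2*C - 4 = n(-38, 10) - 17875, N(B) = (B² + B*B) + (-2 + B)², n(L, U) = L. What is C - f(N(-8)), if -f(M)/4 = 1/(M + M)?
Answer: -510406/57 ≈ -8954.5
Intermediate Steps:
N(B) = (-2 + B)² + 2*B² (N(B) = (B² + B²) + (-2 + B)² = 2*B² + (-2 + B)² = (-2 + B)² + 2*B²)
f(M) = -2/M (f(M) = -4/(M + M) = -4*1/(2*M) = -2/M)
C = -17909/2 (C = 2 + (-38 - 17875)/2 = 2 + (½)*(-17913) = 2 - 17913/2 = -17909/2 ≈ -8954.5)
C - f(N(-8)) = -17909/2 - (-2)/((-2 - 8)² + 2*(-8)²) = -17909/2 - (-2)/((-10)² + 2*64) = -17909/2 - (-2)/(100 + 128) = -17909/2 - (-2)/228 = -17909/2 - 1*(-1/114) = -17909/2 + 1/114 = -510406/57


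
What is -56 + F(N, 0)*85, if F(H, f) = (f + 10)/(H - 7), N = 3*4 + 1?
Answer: 257/3 ≈ 85.667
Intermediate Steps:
N = 13 (N = 12 + 1 = 13)
F(H, f) = (10 + f)/(-7 + H)
-56 + F(N, 0)*85 = -56 + ((10 + 0)/(-7 + 13))*85 = -56 + (10/6)*85 = -56 + ((1/6)*10)*85 = -56 + (5/3)*85 = -56 + 425/3 = 257/3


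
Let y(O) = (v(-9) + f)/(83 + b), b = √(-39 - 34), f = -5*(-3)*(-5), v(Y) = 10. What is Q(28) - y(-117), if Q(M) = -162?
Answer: (-162*√73 + 13381*I)/(√73 - 83*I) ≈ -161.23 - 0.07977*I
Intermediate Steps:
f = -75 (f = 15*(-5) = -75)
b = I*√73 (b = √(-73) = I*√73 ≈ 8.544*I)
y(O) = -65/(83 + I*√73) (y(O) = (10 - 75)/(83 + I*√73) = -65/(83 + I*√73))
Q(28) - y(-117) = -162 - (-5395/6962 + 65*I*√73/6962) = -162 + (5395/6962 - 65*I*√73/6962) = -1122449/6962 - 65*I*√73/6962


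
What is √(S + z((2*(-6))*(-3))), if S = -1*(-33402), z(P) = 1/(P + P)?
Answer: √4809890/12 ≈ 182.76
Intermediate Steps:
z(P) = 1/(2*P)
S = 33402
√(S + z((2*(-6))*(-3))) = √(33402 + 1/(2*(((2*(-6))*(-3))))) = √(33402 + 1/(2*((-12*(-3))))) = √(33402 + (½)/36) = √(33402 + (½)*(1/36)) = √(33402 + 1/72) = √(2404945/72) = √4809890/12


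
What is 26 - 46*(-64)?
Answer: 2970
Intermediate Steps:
26 - 46*(-64) = 26 + 2944 = 2970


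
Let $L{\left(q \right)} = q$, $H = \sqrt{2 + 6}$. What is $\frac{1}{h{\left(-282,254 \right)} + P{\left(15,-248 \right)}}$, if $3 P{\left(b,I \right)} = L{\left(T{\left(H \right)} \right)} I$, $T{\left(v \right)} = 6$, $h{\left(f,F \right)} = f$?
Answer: $- \frac{1}{778} \approx -0.0012853$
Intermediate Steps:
$H = 2 \sqrt{2}$ ($H = \sqrt{8} = 2 \sqrt{2} \approx 2.8284$)
$P{\left(b,I \right)} = 2 I$ ($P{\left(b,I \right)} = \frac{6 I}{3} = 2 I$)
$\frac{1}{h{\left(-282,254 \right)} + P{\left(15,-248 \right)}} = \frac{1}{-282 + 2 \left(-248\right)} = \frac{1}{-282 - 496} = \frac{1}{-778} = - \frac{1}{778}$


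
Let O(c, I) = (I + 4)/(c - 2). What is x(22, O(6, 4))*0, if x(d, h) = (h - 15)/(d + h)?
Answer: 0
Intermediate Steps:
O(c, I) = (4 + I)/(-2 + c)
x(d, h) = (-15 + h)/(d + h)
x(22, O(6, 4))*0 = ((-15 + (4 + 4)/(-2 + 6))/(22 + (4 + 4)/(-2 + 6)))*0 = ((-15 + 8/4)/(22 + 8/4))*0 = ((-15 + (¼)*8)/(22 + (¼)*8))*0 = ((-15 + 2)/(22 + 2))*0 = (-13/24)*0 = ((1/24)*(-13))*0 = -13/24*0 = 0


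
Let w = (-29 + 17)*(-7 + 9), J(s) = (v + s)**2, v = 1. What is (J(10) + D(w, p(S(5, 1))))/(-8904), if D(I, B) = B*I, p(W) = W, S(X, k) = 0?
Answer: -121/8904 ≈ -0.013589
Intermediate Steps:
J(s) = (1 + s)**2
w = -24 (w = -12*2 = -24)
(J(10) + D(w, p(S(5, 1))))/(-8904) = ((1 + 10)**2 + 0*(-24))/(-8904) = (11**2 + 0)*(-1/8904) = (121 + 0)*(-1/8904) = 121*(-1/8904) = -121/8904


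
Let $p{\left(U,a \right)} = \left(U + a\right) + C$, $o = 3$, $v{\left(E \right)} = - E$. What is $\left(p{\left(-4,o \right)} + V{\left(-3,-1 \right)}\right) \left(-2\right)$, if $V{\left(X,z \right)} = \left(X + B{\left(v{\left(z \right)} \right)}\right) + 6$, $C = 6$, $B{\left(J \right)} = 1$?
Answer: $-18$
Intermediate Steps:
$V{\left(X,z \right)} = 7 + X$ ($V{\left(X,z \right)} = \left(X + 1\right) + 6 = \left(1 + X\right) + 6 = 7 + X$)
$p{\left(U,a \right)} = 6 + U + a$ ($p{\left(U,a \right)} = \left(U + a\right) + 6 = 6 + U + a$)
$\left(p{\left(-4,o \right)} + V{\left(-3,-1 \right)}\right) \left(-2\right) = \left(\left(6 - 4 + 3\right) + \left(7 - 3\right)\right) \left(-2\right) = \left(5 + 4\right) \left(-2\right) = 9 \left(-2\right) = -18$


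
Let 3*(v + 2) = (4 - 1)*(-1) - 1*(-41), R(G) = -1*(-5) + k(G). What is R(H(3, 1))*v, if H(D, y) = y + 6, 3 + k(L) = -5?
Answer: -32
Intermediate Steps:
k(L) = -8 (k(L) = -3 - 5 = -8)
H(D, y) = 6 + y
R(G) = -3 (R(G) = -1*(-5) - 8 = 5 - 8 = -3)
v = 32/3 (v = -2 + ((4 - 1)*(-1) - 1*(-41))/3 = -2 + (3*(-1) + 41)/3 = -2 + (-3 + 41)/3 = -2 + (⅓)*38 = -2 + 38/3 = 32/3 ≈ 10.667)
R(H(3, 1))*v = -3*32/3 = -32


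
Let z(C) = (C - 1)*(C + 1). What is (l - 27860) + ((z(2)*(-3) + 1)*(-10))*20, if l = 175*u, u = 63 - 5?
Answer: -16110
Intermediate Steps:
z(C) = (1 + C)*(-1 + C) (z(C) = (-1 + C)*(1 + C) = (1 + C)*(-1 + C))
u = 58
l = 10150 (l = 175*58 = 10150)
(l - 27860) + ((z(2)*(-3) + 1)*(-10))*20 = (10150 - 27860) + (((-1 + 2²)*(-3) + 1)*(-10))*20 = -17710 + (((-1 + 4)*(-3) + 1)*(-10))*20 = -17710 + ((3*(-3) + 1)*(-10))*20 = -17710 + ((-9 + 1)*(-10))*20 = -17710 - 8*(-10)*20 = -17710 + 80*20 = -17710 + 1600 = -16110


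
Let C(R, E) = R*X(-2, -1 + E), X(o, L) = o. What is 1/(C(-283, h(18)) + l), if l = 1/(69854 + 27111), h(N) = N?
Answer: 96965/54882191 ≈ 0.0017668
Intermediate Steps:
l = 1/96965 ≈ 1.0313e-5
C(R, E) = -2*R (C(R, E) = R*(-2) = -2*R)
1/(C(-283, h(18)) + l) = 1/(-2*(-283) + 1/96965) = 1/(566 + 1/96965) = 1/(54882191/96965) = 96965/54882191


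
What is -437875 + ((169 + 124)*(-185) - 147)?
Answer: -492227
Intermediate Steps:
-437875 + ((169 + 124)*(-185) - 147) = -437875 + (293*(-185) - 147) = -437875 + (-54205 - 147) = -437875 - 54352 = -492227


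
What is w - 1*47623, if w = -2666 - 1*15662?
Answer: -65951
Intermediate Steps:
w = -18328 (w = -2666 - 15662 = -18328)
w - 1*47623 = -18328 - 1*47623 = -18328 - 47623 = -65951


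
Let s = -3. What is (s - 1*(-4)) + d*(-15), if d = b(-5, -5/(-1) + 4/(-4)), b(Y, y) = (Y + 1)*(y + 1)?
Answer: 301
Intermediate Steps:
b(Y, y) = (1 + Y)*(1 + y)
d = -20 (d = 1 - 5 + (-5/(-1) + 4/(-4)) - 5*(-5/(-1) + 4/(-4)) = 1 - 5 + (-5*(-1) + 4*(-1/4)) - 5*(-5*(-1) + 4*(-1/4)) = 1 - 5 + (5 - 1) - 5*(5 - 1) = 1 - 5 + 4 - 5*4 = 1 - 5 + 4 - 20 = -20)
(s - 1*(-4)) + d*(-15) = (-3 - 1*(-4)) - 20*(-15) = (-3 + 4) + 300 = 1 + 300 = 301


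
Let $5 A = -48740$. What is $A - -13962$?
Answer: $4214$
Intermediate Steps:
$A = -9748$ ($A = \frac{1}{5} \left(-48740\right) = -9748$)
$A - -13962 = -9748 - -13962 = -9748 + 13962 = 4214$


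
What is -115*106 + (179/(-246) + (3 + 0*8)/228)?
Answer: -113958799/9348 ≈ -12191.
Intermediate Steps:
-115*106 + (179/(-246) + (3 + 0*8)/228) = -12190 + (179*(-1/246) + (3 + 0)*(1/228)) = -12190 + (-179/246 + 3*(1/228)) = -12190 + (-179/246 + 1/76) = -12190 - 6679/9348 = -113958799/9348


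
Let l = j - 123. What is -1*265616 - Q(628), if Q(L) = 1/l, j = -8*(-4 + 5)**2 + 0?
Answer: -34795695/131 ≈ -2.6562e+5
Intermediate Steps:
j = -8 (j = -8*1**2 + 0 = -8*1 + 0 = -8 + 0 = -8)
l = -131 (l = -8 - 123 = -131)
Q(L) = -1/131 (Q(L) = 1/(-131) = -1/131)
-1*265616 - Q(628) = -1*265616 - 1*(-1/131) = -265616 + 1/131 = -34795695/131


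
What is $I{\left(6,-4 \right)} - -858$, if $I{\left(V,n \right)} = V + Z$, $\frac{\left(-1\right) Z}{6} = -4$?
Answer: $888$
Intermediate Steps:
$Z = 24$ ($Z = \left(-6\right) \left(-4\right) = 24$)
$I{\left(V,n \right)} = 24 + V$ ($I{\left(V,n \right)} = V + 24 = 24 + V$)
$I{\left(6,-4 \right)} - -858 = \left(24 + 6\right) - -858 = 30 + 858 = 888$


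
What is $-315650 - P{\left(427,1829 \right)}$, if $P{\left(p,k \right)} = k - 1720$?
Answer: $-315759$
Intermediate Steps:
$P{\left(p,k \right)} = -1720 + k$ ($P{\left(p,k \right)} = k - 1720 = -1720 + k$)
$-315650 - P{\left(427,1829 \right)} = -315650 - \left(-1720 + 1829\right) = -315650 - 109 = -315759$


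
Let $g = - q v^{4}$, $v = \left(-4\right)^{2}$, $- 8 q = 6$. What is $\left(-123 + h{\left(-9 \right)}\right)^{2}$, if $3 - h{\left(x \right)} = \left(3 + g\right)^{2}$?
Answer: $5838090794498081025$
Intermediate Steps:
$q = - \frac{3}{4}$ ($q = \left(- \frac{1}{8}\right) 6 = - \frac{3}{4} \approx -0.75$)
$v = 16$
$g = 49152$ ($g = \left(-1\right) \left(- \frac{3}{4}\right) 16^{4} = \frac{3}{4} \cdot 65536 = 49152$)
$h{\left(x \right)} = -2416214022$ ($h{\left(x \right)} = 3 - \left(3 + 49152\right)^{2} = 3 - 49155^{2} = 3 - 2416214025 = -2416214022$)
$\left(-123 + h{\left(-9 \right)}\right)^{2} = \left(-123 - 2416214022\right)^{2} = \left(-2416214145\right)^{2} = 5838090794498081025$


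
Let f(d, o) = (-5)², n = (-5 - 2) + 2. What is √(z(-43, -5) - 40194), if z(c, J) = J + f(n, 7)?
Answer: I*√40174 ≈ 200.43*I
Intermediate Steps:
n = -5 (n = -7 + 2 = -5)
f(d, o) = 25
z(c, J) = 25 + J (z(c, J) = J + 25 = 25 + J)
√(z(-43, -5) - 40194) = √((25 - 5) - 40194) = √(20 - 40194) = √(-40174) = I*√40174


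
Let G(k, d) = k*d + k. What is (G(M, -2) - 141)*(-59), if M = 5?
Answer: 8614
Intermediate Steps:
G(k, d) = k + d*k (G(k, d) = d*k + k = k + d*k)
(G(M, -2) - 141)*(-59) = (5*(1 - 2) - 141)*(-59) = (5*(-1) - 141)*(-59) = (-5 - 141)*(-59) = -146*(-59) = 8614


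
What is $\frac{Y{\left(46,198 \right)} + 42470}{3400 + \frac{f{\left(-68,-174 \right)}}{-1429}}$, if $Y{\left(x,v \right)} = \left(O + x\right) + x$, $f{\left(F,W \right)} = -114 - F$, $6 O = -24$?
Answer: $\frac{30407691}{2429323} \approx 12.517$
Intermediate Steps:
$O = -4$ ($O = \frac{1}{6} \left(-24\right) = -4$)
$Y{\left(x,v \right)} = -4 + 2 x$ ($Y{\left(x,v \right)} = \left(-4 + x\right) + x = -4 + 2 x$)
$\frac{Y{\left(46,198 \right)} + 42470}{3400 + \frac{f{\left(-68,-174 \right)}}{-1429}} = \frac{\left(-4 + 2 \cdot 46\right) + 42470}{3400 + \frac{-114 - -68}{-1429}} = \frac{\left(-4 + 92\right) + 42470}{3400 + \left(-114 + 68\right) \left(- \frac{1}{1429}\right)} = \frac{88 + 42470}{3400 - - \frac{46}{1429}} = \frac{42558}{3400 + \frac{46}{1429}} = \frac{42558}{\frac{4858646}{1429}} = 42558 \cdot \frac{1429}{4858646} = \frac{30407691}{2429323}$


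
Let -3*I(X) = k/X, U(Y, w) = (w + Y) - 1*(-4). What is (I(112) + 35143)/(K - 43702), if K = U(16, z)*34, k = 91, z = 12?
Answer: -1686851/2045472 ≈ -0.82468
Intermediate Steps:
U(Y, w) = 4 + Y + w (U(Y, w) = (Y + w) + 4 = 4 + Y + w)
I(X) = -91/(3*X)
K = 1088 (K = (4 + 16 + 12)*34 = 32*34 = 1088)
(I(112) + 35143)/(K - 43702) = (-91/3/112 + 35143)/(1088 - 43702) = (-91/3*1/112 + 35143)/(-42614) = (-13/48 + 35143)*(-1/42614) = (1686851/48)*(-1/42614) = -1686851/2045472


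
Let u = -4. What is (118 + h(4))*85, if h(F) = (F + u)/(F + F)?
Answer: 10030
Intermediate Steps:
h(F) = (-4 + F)/(2*F) (h(F) = (F - 4)/(F + F) = (-4 + F)/((2*F)) = (-4 + F)*(1/(2*F)) = (-4 + F)/(2*F))
(118 + h(4))*85 = (118 + (1/2)*(-4 + 4)/4)*85 = (118 + (1/2)*(1/4)*0)*85 = (118 + 0)*85 = 118*85 = 10030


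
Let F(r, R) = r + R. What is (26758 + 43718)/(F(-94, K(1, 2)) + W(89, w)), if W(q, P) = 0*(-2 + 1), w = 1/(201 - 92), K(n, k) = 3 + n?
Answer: -11746/15 ≈ -783.07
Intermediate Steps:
w = 1/109 ≈ 0.0091743
W(q, P) = 0 (W(q, P) = 0*(-1) = 0)
F(r, R) = R + r
(26758 + 43718)/(F(-94, K(1, 2)) + W(89, w)) = (26758 + 43718)/(((3 + 1) - 94) + 0) = 70476/((4 - 94) + 0) = 70476/(-90 + 0) = 70476/(-90) = 70476*(-1/90) = -11746/15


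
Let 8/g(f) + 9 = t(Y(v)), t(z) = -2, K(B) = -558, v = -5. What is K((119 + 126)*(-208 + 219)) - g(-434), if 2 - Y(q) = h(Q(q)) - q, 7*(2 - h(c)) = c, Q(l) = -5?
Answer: -6130/11 ≈ -557.27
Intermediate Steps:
h(c) = 2 - c/7
Y(q) = -5/7 + q (Y(q) = 2 - ((2 - 1/7*(-5)) - q) = 2 - ((2 + 5/7) - q) = 2 - (19/7 - q) = 2 + (-19/7 + q) = -5/7 + q)
g(f) = -8/11 (g(f) = 8/(-9 - 2) = 8/(-11) = 8*(-1/11) = -8/11)
K((119 + 126)*(-208 + 219)) - g(-434) = -558 - 1*(-8/11) = -558 + 8/11 = -6130/11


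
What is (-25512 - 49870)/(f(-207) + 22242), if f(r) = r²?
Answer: -75382/65091 ≈ -1.1581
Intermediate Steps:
(-25512 - 49870)/(f(-207) + 22242) = (-25512 - 49870)/((-207)² + 22242) = -75382/(42849 + 22242) = -75382/65091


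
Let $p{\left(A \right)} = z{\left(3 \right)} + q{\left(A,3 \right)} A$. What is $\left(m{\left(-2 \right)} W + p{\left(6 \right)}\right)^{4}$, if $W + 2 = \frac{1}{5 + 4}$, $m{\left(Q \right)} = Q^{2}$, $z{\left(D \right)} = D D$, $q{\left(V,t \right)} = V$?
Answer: $\frac{12897917761}{6561} \approx 1.9658 \cdot 10^{6}$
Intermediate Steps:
$z{\left(D \right)} = D^{2}$
$W = - \frac{17}{9}$ ($W = -2 + \frac{1}{5 + 4} = -2 + \frac{1}{9} = - \frac{17}{9} \approx -1.8889$)
$p{\left(A \right)} = 9 + A^{2}$ ($p{\left(A \right)} = 3^{2} + A A = 9 + A^{2}$)
$\left(m{\left(-2 \right)} W + p{\left(6 \right)}\right)^{4} = \left(\left(-2\right)^{2} \left(- \frac{17}{9}\right) + \left(9 + 6^{2}\right)\right)^{4} = \left(4 \left(- \frac{17}{9}\right) + \left(9 + 36\right)\right)^{4} = \left(- \frac{68}{9} + 45\right)^{4} = \left(\frac{337}{9}\right)^{4} = \frac{12897917761}{6561}$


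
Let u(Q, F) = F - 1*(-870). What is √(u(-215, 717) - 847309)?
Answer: I*√845722 ≈ 919.63*I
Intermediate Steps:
u(Q, F) = 870 + F (u(Q, F) = F + 870 = 870 + F)
√(u(-215, 717) - 847309) = √((870 + 717) - 847309) = √(1587 - 847309) = √(-845722) = I*√845722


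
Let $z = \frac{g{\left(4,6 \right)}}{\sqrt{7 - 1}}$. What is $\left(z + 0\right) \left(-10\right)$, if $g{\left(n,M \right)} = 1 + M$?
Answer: $- \frac{35 \sqrt{6}}{3} \approx -28.577$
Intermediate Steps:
$z = \frac{7 \sqrt{6}}{6}$ ($z = \frac{1 + 6}{\sqrt{7 - 1}} = \frac{7}{\sqrt{6}} = 7 \frac{\sqrt{6}}{6} = \frac{7 \sqrt{6}}{6} \approx 2.8577$)
$\left(z + 0\right) \left(-10\right) = \left(\frac{7 \sqrt{6}}{6} + 0\right) \left(-10\right) = \frac{7 \sqrt{6}}{6} \left(-10\right) = - \frac{35 \sqrt{6}}{3}$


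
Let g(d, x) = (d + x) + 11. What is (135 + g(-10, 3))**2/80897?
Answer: 19321/80897 ≈ 0.23883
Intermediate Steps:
g(d, x) = 11 + d + x
(135 + g(-10, 3))**2/80897 = (135 + (11 - 10 + 3))**2/80897 = (135 + 4)**2*(1/80897) = 139**2*(1/80897) = 19321*(1/80897) = 19321/80897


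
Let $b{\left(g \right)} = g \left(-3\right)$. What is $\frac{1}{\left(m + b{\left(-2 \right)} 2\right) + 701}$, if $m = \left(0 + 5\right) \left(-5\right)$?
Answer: $\frac{1}{688} \approx 0.0014535$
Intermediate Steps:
$b{\left(g \right)} = - 3 g$
$m = -25$ ($m = 5 \left(-5\right) = -25$)
$\frac{1}{\left(m + b{\left(-2 \right)} 2\right) + 701} = \frac{1}{\left(-25 + \left(-3\right) \left(-2\right) 2\right) + 701} = \frac{1}{\left(-25 + 6 \cdot 2\right) + 701} = \frac{1}{\left(-25 + 12\right) + 701} = \frac{1}{-13 + 701} = \frac{1}{688}$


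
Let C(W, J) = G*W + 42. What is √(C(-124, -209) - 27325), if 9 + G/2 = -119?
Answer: √4461 ≈ 66.791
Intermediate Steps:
G = -256 (G = -18 + 2*(-119) = -18 - 238 = -256)
C(W, J) = 42 - 256*W (C(W, J) = -256*W + 42 = 42 - 256*W)
√(C(-124, -209) - 27325) = √((42 - 256*(-124)) - 27325) = √((42 + 31744) - 27325) = √(31786 - 27325) = √4461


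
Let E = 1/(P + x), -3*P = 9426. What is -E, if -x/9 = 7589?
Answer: 1/71443 ≈ 1.3997e-5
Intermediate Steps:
P = -3142 (P = -1/3*9426 = -3142)
x = -68301 (x = -9*7589 = -68301)
E = -1/71443 (E = 1/(-3142 - 68301) = 1/(-71443) = -1/71443 ≈ -1.3997e-5)
-E = -1*(-1/71443) = 1/71443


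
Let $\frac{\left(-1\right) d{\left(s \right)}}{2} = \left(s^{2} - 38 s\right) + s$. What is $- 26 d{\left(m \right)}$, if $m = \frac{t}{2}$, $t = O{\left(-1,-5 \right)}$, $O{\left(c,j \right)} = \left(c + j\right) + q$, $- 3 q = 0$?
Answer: $6240$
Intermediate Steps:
$q = 0$ ($q = \left(- \frac{1}{3}\right) 0 = 0$)
$O{\left(c,j \right)} = c + j$ ($O{\left(c,j \right)} = \left(c + j\right) + 0 = c + j$)
$t = -6$ ($t = -1 - 5 = -6$)
$m = -3$ ($m = - \frac{6}{2} = \left(-6\right) \frac{1}{2} = -3$)
$d{\left(s \right)} = - 2 s^{2} + 74 s$ ($d{\left(s \right)} = - 2 \left(\left(s^{2} - 38 s\right) + s\right) = - 2 \left(s^{2} - 37 s\right) = - 2 s^{2} + 74 s$)
$- 26 d{\left(m \right)} = - 26 \cdot 2 \left(-3\right) \left(37 - -3\right) = - 26 \cdot 2 \left(-3\right) \left(37 + 3\right) = - 26 \cdot 2 \left(-3\right) 40 = \left(-26\right) \left(-240\right) = 6240$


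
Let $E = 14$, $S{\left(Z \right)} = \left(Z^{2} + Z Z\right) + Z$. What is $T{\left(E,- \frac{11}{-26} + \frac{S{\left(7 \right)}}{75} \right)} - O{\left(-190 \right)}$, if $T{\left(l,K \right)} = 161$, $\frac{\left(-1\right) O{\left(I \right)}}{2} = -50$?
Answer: $61$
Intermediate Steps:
$S{\left(Z \right)} = Z + 2 Z^{2}$ ($S{\left(Z \right)} = \left(Z^{2} + Z^{2}\right) + Z = 2 Z^{2} + Z = Z + 2 Z^{2}$)
$O{\left(I \right)} = 100$ ($O{\left(I \right)} = \left(-2\right) \left(-50\right) = 100$)
$T{\left(E,- \frac{11}{-26} + \frac{S{\left(7 \right)}}{75} \right)} - O{\left(-190 \right)} = 161 - 100 = 61$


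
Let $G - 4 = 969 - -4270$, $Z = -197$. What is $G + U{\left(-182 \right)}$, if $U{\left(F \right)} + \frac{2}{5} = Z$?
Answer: $\frac{25228}{5} \approx 5045.6$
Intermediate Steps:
$U{\left(F \right)} = - \frac{987}{5}$ ($U{\left(F \right)} = - \frac{2}{5} - 197 = - \frac{987}{5}$)
$G = 5243$ ($G = 4 + \left(969 - -4270\right) = 4 + \left(969 + 4270\right) = 4 + 5239 = 5243$)
$G + U{\left(-182 \right)} = 5243 - \frac{987}{5} = \frac{25228}{5}$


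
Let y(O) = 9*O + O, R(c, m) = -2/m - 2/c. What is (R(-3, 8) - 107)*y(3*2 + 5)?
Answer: -70345/6 ≈ -11724.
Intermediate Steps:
R(c, m) = -2/c - 2/m
y(O) = 10*O
(R(-3, 8) - 107)*y(3*2 + 5) = ((-2/(-3) - 2/8) - 107)*(10*(3*2 + 5)) = ((-2*(-⅓) - 2*⅛) - 107)*(10*(6 + 5)) = ((⅔ - ¼) - 107)*(10*11) = (5/12 - 107)*110 = -1279/12*110 = -70345/6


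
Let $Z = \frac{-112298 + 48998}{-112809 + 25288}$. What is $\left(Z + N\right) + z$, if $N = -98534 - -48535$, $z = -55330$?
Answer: $- \frac{9218436109}{87521} \approx -1.0533 \cdot 10^{5}$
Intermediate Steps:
$Z = \frac{63300}{87521}$ ($Z = - \frac{63300}{-87521} = \left(-63300\right) \left(- \frac{1}{87521}\right) = \frac{63300}{87521} \approx 0.72326$)
$N = -49999$ ($N = -98534 + 48535 = -49999$)
$\left(Z + N\right) + z = \left(\frac{63300}{87521} - 49999\right) - 55330 = - \frac{4375899179}{87521} - 55330 = - \frac{9218436109}{87521}$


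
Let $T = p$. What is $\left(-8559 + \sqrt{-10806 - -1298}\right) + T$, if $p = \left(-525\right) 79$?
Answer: $-50034 + 2 i \sqrt{2377} \approx -50034.0 + 97.509 i$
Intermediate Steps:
$p = -41475$
$T = -41475$
$\left(-8559 + \sqrt{-10806 - -1298}\right) + T = \left(-8559 + \sqrt{-10806 - -1298}\right) - 41475 = \left(-8559 + \sqrt{-10806 + \left(-2 + 1300\right)}\right) - 41475 = \left(-8559 + \sqrt{-10806 + 1298}\right) - 41475 = \left(-8559 + \sqrt{-9508}\right) - 41475 = \left(-8559 + 2 i \sqrt{2377}\right) - 41475 = -50034 + 2 i \sqrt{2377}$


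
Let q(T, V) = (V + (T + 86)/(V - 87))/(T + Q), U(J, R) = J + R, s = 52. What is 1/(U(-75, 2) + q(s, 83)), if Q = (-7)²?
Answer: -202/14649 ≈ -0.013789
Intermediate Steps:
Q = 49
q(T, V) = (V + (86 + T)/(-87 + V))/(49 + T) (q(T, V) = (V + (T + 86)/(V - 87))/(T + 49) = (V + (86 + T)/(-87 + V))/(49 + T))
1/(U(-75, 2) + q(s, 83)) = 1/((-75 + 2) + (86 + 52 + 83² - 87*83)/(-4263 - 87*52 + 49*83 + 52*83)) = 1/(-73 + (86 + 52 + 6889 - 7221)/(-4263 - 4524 + 4067 + 4316)) = 1/(-73 - 194/(-404)) = 1/(-73 - 1/404*(-194)) = 1/(-73 + 97/202) = 1/(-14649/202) = -202/14649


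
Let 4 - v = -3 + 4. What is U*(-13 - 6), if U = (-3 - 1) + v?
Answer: 19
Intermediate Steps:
v = 3 (v = 4 - (-3 + 4) = 4 - 1*1 = 4 - 1 = 3)
U = -1 (U = (-3 - 1) + 3 = -4 + 3 = -1)
U*(-13 - 6) = -(-13 - 6) = -1*(-19) = 19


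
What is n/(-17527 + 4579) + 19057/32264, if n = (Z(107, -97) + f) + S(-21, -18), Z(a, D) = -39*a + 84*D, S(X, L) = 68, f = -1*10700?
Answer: 82275469/34812856 ≈ 2.3634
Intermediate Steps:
f = -10700
n = -22953 (n = ((-39*107 + 84*(-97)) - 10700) + 68 = ((-4173 - 8148) - 10700) + 68 = (-12321 - 10700) + 68 = -23021 + 68 = -22953)
n/(-17527 + 4579) + 19057/32264 = -22953/(-17527 + 4579) + 19057/32264 = -22953/(-12948) + 19057*(1/32264) = -22953*(-1/12948) + 19057/32264 = 7651/4316 + 19057/32264 = 82275469/34812856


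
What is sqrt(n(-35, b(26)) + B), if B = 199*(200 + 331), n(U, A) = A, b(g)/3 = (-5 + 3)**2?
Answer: sqrt(105681) ≈ 325.09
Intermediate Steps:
b(g) = 12 (b(g) = 3*(-5 + 3)**2 = 3*(-2)**2 = 3*4 = 12)
B = 105669 (B = 199*531 = 105669)
sqrt(n(-35, b(26)) + B) = sqrt(12 + 105669) = sqrt(105681)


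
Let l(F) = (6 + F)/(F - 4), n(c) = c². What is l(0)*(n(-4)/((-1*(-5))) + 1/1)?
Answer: -63/10 ≈ -6.3000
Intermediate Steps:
l(F) = (6 + F)/(-4 + F)
l(0)*(n(-4)/((-1*(-5))) + 1/1) = ((6 + 0)/(-4 + 0))*((-4)²/((-1*(-5))) + 1/1) = (6/(-4))*(16/5 + 1*1) = (-¼*6)*(16*(⅕) + 1) = -3*(16/5 + 1)/2 = -3/2*21/5 = -63/10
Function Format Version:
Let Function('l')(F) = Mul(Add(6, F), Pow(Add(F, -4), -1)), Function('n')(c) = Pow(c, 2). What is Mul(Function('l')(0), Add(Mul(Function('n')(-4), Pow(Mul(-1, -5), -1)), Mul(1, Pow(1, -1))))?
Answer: Rational(-63, 10) ≈ -6.3000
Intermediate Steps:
Function('l')(F) = Mul(Pow(Add(-4, F), -1), Add(6, F)) (Function('l')(F) = Mul(Add(6, F), Pow(Add(-4, F), -1)) = Mul(Pow(Add(-4, F), -1), Add(6, F)))
Mul(Function('l')(0), Add(Mul(Function('n')(-4), Pow(Mul(-1, -5), -1)), Mul(1, Pow(1, -1)))) = Mul(Mul(Pow(Add(-4, 0), -1), Add(6, 0)), Add(Mul(Pow(-4, 2), Pow(Mul(-1, -5), -1)), Mul(1, Pow(1, -1)))) = Mul(Mul(Pow(-4, -1), 6), Add(Mul(16, Pow(5, -1)), Mul(1, 1))) = Mul(Mul(Rational(-1, 4), 6), Add(Mul(16, Rational(1, 5)), 1)) = Mul(Rational(-3, 2), Add(Rational(16, 5), 1)) = Mul(Rational(-3, 2), Rational(21, 5)) = Rational(-63, 10)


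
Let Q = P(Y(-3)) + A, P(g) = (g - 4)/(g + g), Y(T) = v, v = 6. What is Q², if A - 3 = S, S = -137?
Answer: 644809/36 ≈ 17911.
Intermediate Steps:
A = -134 (A = 3 - 137 = -134)
Y(T) = 6
P(g) = (-4 + g)/(2*g) (P(g) = (-4 + g)/((2*g)) = (-4 + g)*(1/(2*g)) = (-4 + g)/(2*g))
Q = -803/6 (Q = (½)*(-4 + 6)/6 - 134 = (½)*(⅙)*2 - 134 = ⅙ - 134 = -803/6 ≈ -133.83)
Q² = (-803/6)² = 644809/36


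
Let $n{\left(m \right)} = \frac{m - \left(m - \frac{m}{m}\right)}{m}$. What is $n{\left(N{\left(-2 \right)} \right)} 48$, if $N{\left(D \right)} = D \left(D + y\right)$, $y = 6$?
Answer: $-6$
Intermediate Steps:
$N{\left(D \right)} = D \left(6 + D\right)$ ($N{\left(D \right)} = D \left(D + 6\right) = D \left(6 + D\right)$)
$n{\left(m \right)} = \frac{1}{m}$ ($n{\left(m \right)} = \frac{m - \left(-1 + m\right)}{m} = 1 \frac{1}{m} = \frac{1}{m}$)
$n{\left(N{\left(-2 \right)} \right)} 48 = \frac{1}{\left(-2\right) \left(6 - 2\right)} 48 = \frac{1}{\left(-2\right) 4} \cdot 48 = \frac{1}{-8} \cdot 48 = \left(- \frac{1}{8}\right) 48 = -6$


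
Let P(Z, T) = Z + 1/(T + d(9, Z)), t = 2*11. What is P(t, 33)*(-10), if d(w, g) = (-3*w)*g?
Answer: -123410/561 ≈ -219.98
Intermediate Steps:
d(w, g) = -3*g*w
t = 22
P(Z, T) = Z + 1/(T - 27*Z) (P(Z, T) = Z + 1/(T - 3*Z*9) = Z + 1/(T - 27*Z))
P(t, 33)*(-10) = ((1 - 27*22**2 + 33*22)/(33 - 27*22))*(-10) = ((1 - 27*484 + 726)/(33 - 594))*(-10) = ((1 - 13068 + 726)/(-561))*(-10) = -1/561*(-12341)*(-10) = (12341/561)*(-10) = -123410/561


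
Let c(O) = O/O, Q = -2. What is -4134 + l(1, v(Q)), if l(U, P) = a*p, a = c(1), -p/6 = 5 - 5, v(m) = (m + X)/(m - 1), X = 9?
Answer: -4134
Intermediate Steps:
v(m) = (9 + m)/(-1 + m) (v(m) = (m + 9)/(m - 1) = (9 + m)/(-1 + m))
c(O) = 1
p = 0 (p = -6*(5 - 5) = -6*0 = 0)
a = 1
l(U, P) = 0 (l(U, P) = 1*0 = 0)
-4134 + l(1, v(Q)) = -4134 + 0 = -4134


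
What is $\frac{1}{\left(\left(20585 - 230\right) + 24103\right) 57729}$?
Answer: $\frac{1}{2566515882} \approx 3.8963 \cdot 10^{-10}$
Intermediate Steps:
$\frac{1}{\left(\left(20585 - 230\right) + 24103\right) 57729} = \frac{1}{20355 + 24103} \cdot \frac{1}{57729} = \frac{1}{44458} \cdot \frac{1}{57729} = \frac{1}{2566515882}$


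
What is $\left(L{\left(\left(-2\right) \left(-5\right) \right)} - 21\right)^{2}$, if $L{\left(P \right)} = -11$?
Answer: $1024$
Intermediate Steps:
$\left(L{\left(\left(-2\right) \left(-5\right) \right)} - 21\right)^{2} = \left(-11 - 21\right)^{2} = \left(-32\right)^{2} = 1024$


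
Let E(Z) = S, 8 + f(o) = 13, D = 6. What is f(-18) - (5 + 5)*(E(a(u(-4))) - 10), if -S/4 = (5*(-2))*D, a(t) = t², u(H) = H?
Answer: -2295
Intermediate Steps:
f(o) = 5 (f(o) = -8 + 13 = 5)
S = 240 (S = -4*5*(-2)*6 = -(-40)*6 = -4*(-60) = 240)
E(Z) = 240
f(-18) - (5 + 5)*(E(a(u(-4))) - 10) = 5 - (5 + 5)*(240 - 10) = 5 - 10*230 = 5 - 1*2300 = 5 - 2300 = -2295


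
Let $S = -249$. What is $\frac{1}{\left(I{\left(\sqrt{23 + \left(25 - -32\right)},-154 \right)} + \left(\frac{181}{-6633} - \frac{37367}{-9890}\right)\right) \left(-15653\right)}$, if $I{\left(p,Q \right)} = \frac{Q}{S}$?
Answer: $- \frac{11511270}{787312773983} \approx -1.4621 \cdot 10^{-5}$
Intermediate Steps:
$I{\left(p,Q \right)} = - \frac{Q}{249}$ ($I{\left(p,Q \right)} = \frac{Q}{-249} = Q \left(- \frac{1}{249}\right) = - \frac{Q}{249}$)
$\frac{1}{\left(I{\left(\sqrt{23 + \left(25 - -32\right)},-154 \right)} + \left(\frac{181}{-6633} - \frac{37367}{-9890}\right)\right) \left(-15653\right)} = \frac{1}{\left(\left(- \frac{1}{249}\right) \left(-154\right) + \left(\frac{181}{-6633} - \frac{37367}{-9890}\right)\right) \left(-15653\right)} = \frac{1}{\frac{154}{249} + \left(181 \left(- \frac{1}{6633}\right) - - \frac{869}{230}\right)} \left(- \frac{1}{15653}\right) = \frac{1}{\frac{154}{249} + \left(- \frac{181}{6633} + \frac{869}{230}\right)} \left(- \frac{1}{15653}\right) = \frac{1}{\frac{154}{249} + \frac{5722447}{1525590}} \left(- \frac{1}{15653}\right) = \frac{1}{\frac{553276721}{126623970}} \left(- \frac{1}{15653}\right) = \frac{126623970}{553276721} \left(- \frac{1}{15653}\right) = - \frac{11511270}{787312773983}$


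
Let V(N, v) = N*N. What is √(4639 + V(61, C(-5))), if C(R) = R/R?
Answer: 2*√2090 ≈ 91.433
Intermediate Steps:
C(R) = 1
V(N, v) = N²
√(4639 + V(61, C(-5))) = √(4639 + 61²) = √(4639 + 3721) = √8360 = 2*√2090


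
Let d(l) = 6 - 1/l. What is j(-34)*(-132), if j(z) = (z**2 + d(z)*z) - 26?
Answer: -122100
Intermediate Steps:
j(z) = -26 + z**2 + z*(6 - 1/z) (j(z) = (z**2 + (6 - 1/z)*z) - 26 = (z**2 + z*(6 - 1/z)) - 26 = -26 + z**2 + z*(6 - 1/z))
j(-34)*(-132) = (-27 + (-34)**2 + 6*(-34))*(-132) = (-27 + 1156 - 204)*(-132) = 925*(-132) = -122100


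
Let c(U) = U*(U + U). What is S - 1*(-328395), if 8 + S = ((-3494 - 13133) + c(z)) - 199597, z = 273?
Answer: 261221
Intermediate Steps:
c(U) = 2*U² (c(U) = U*(2*U) = 2*U²)
S = -67174 (S = -8 + (((-3494 - 13133) + 2*273²) - 199597) = -8 + ((-16627 + 2*74529) - 199597) = -8 + ((-16627 + 149058) - 199597) = -8 + (132431 - 199597) = -8 - 67166 = -67174)
S - 1*(-328395) = -67174 - 1*(-328395) = -67174 + 328395 = 261221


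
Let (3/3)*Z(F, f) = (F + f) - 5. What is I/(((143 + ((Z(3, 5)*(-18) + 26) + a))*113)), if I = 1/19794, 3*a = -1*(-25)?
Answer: 1/275862380 ≈ 3.6250e-9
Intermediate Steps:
a = 25/3 (a = (-1*(-25))/3 = (⅓)*25 = 25/3 ≈ 8.3333)
I = 1/19794 ≈ 5.0520e-5
Z(F, f) = -5 + F + f (Z(F, f) = (F + f) - 5 = -5 + F + f)
I/(((143 + ((Z(3, 5)*(-18) + 26) + a))*113)) = 1/(19794*(((143 + (((-5 + 3 + 5)*(-18) + 26) + 25/3))*113))) = 1/(19794*(((143 + ((3*(-18) + 26) + 25/3))*113))) = 1/(19794*(((143 + ((-54 + 26) + 25/3))*113))) = 1/(19794*(((143 + (-28 + 25/3))*113))) = 1/(19794*(((143 - 59/3)*113))) = 1/(19794*(((370/3)*113))) = 1/(19794*(41810/3)) = (1/19794)*(3/41810) = 1/275862380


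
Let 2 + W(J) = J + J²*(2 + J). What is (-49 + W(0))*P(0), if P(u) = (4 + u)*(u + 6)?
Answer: -1224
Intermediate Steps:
P(u) = (4 + u)*(6 + u)
W(J) = -2 + J + J²*(2 + J) (W(J) = -2 + (J + J²*(2 + J)) = -2 + J + J²*(2 + J))
(-49 + W(0))*P(0) = (-49 + (-2 + 0 + 0³ + 2*0²))*(24 + 0² + 10*0) = (-49 + (-2 + 0 + 0 + 2*0))*(24 + 0 + 0) = (-49 + (-2 + 0 + 0 + 0))*24 = (-49 - 2)*24 = -51*24 = -1224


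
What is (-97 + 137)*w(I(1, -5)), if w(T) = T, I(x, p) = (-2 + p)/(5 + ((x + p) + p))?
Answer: 70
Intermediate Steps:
I(x, p) = (-2 + p)/(5 + x + 2*p) (I(x, p) = (-2 + p)/(5 + ((p + x) + p)) = (-2 + p)/(5 + (x + 2*p)) = (-2 + p)/(5 + x + 2*p))
(-97 + 137)*w(I(1, -5)) = (-97 + 137)*((-2 - 5)/(5 + 1 + 2*(-5))) = 40*(-7/(5 + 1 - 10)) = 40*(-7/(-4)) = 40*(-¼*(-7)) = 40*(7/4) = 70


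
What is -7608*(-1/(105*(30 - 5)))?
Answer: 2536/875 ≈ 2.8983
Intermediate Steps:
-7608*(-1/(105*(30 - 5))) = -7608/((25*7)*(-15)) = -7608/(175*(-15)) = -7608/(-2625) = -7608*(-1/2625) = 2536/875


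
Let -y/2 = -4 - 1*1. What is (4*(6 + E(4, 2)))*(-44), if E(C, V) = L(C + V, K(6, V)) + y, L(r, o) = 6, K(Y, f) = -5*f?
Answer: -3872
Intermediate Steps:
y = 10 (y = -2*(-4 - 1*1) = -2*(-4 - 1) = -2*(-5) = 10)
E(C, V) = 16 (E(C, V) = 6 + 10 = 16)
(4*(6 + E(4, 2)))*(-44) = (4*(6 + 16))*(-44) = (4*22)*(-44) = 88*(-44) = -3872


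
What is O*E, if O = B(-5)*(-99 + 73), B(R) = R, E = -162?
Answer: -21060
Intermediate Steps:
O = 130 (O = -5*(-99 + 73) = -5*(-26) = 130)
O*E = 130*(-162) = -21060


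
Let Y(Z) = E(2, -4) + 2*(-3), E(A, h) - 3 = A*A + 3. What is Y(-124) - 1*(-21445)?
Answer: 21449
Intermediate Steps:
E(A, h) = 6 + A**2 (E(A, h) = 3 + (A*A + 3) = 3 + (A**2 + 3) = 3 + (3 + A**2) = 6 + A**2)
Y(Z) = 4 (Y(Z) = (6 + 2**2) + 2*(-3) = (6 + 4) - 6 = 10 - 6 = 4)
Y(-124) - 1*(-21445) = 4 - 1*(-21445) = 4 + 21445 = 21449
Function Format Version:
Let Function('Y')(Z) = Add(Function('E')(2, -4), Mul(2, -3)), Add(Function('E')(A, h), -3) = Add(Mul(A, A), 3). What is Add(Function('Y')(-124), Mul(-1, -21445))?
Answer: 21449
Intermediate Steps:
Function('E')(A, h) = Add(6, Pow(A, 2)) (Function('E')(A, h) = Add(3, Add(Mul(A, A), 3)) = Add(3, Add(Pow(A, 2), 3)) = Add(3, Add(3, Pow(A, 2))) = Add(6, Pow(A, 2)))
Function('Y')(Z) = 4 (Function('Y')(Z) = Add(Add(6, Pow(2, 2)), Mul(2, -3)) = Add(Add(6, 4), -6) = Add(10, -6) = 4)
Add(Function('Y')(-124), Mul(-1, -21445)) = Add(4, Mul(-1, -21445)) = Add(4, 21445) = 21449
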